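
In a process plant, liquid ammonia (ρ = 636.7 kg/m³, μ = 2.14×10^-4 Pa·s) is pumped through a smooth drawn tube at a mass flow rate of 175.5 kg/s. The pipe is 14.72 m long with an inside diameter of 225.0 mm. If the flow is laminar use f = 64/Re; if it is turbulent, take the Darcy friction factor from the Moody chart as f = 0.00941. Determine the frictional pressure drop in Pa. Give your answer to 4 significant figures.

A = πD²/4 = π(0.225)²/4 = 0.03976 m²; mean velocity V = ṁ/(ρA) = 175.5/(636.7 · 0.03976) = 6.932 m/s.
Reynolds number Re = ρVD/μ = 636.7 · 6.932 · 0.225 / 0.000214 = 4.641e+06.
Re > 4000 → turbulent; use the Moody-chart value f = 0.00941.
Darcy-Weisbach: ΔP = f(L/D)(ρV²/2) = 0.00941·(14.72/0.225)·(636.7·6.932²/2) = 0.00941·65.42·1.53e+04 = 9419 Pa.

ΔP ≈ 9419 Pa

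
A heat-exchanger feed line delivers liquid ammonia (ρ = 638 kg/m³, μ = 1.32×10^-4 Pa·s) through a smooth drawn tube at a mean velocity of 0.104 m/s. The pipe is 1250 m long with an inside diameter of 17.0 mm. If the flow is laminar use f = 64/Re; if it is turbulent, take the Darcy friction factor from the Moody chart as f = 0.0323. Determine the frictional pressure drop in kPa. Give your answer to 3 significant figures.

Reynolds number Re = ρVD/μ = 638 · 0.104 · 0.017 / 0.000132 = 8545.
Re > 4000 → turbulent; use the Moody-chart value f = 0.0323.
Darcy-Weisbach: ΔP = f(L/D)(ρV²/2) = 0.0323·(1250/0.017)·(638·0.104²/2) = 0.0323·7.353e+04·3.45 = 8194 Pa.
ΔP = 8194 Pa = 8.19 kPa.

ΔP ≈ 8.19 kPa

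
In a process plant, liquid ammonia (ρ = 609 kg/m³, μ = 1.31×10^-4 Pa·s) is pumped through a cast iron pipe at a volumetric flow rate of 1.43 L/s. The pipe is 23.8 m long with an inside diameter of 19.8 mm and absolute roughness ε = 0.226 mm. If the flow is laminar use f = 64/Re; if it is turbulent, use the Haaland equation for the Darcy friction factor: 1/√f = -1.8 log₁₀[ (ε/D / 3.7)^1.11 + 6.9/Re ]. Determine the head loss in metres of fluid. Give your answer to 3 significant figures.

Q = 1.43 L/s = 1.43/1000 = 0.00143 m³/s.
Cross-sectional area A = πD²/4 = π(0.0198)²/4 = 0.0003079 m²; mean velocity V = Q/A = 0.00143/0.0003079 = 4.644 m/s.
Reynolds number Re = ρVD/μ = 609 · 4.644 · 0.0198 / 0.000131 = 4.275e+05.
Re > 4000 → turbulent. Relative roughness ε/D = 0.000226/0.0198 = 0.0114. Haaland: 1/√f = -1.8 log₁₀[(0.0114/3.7)^1.11 + 6.9/4.275e+05] = -1.8 log₁₀[0.00163 + 1.61e-05] = 5.009, so f = 0.03986.
Darcy-Weisbach: ΔP = f(L/D)(ρV²/2) = 0.03986·(23.8/0.0198)·(609·4.644²/2) = 0.03986·1202·6568 = 3.147e+05 Pa.
Head loss h_f = ΔP/(ρg) = 3.147e+05/(609·9.81) = 52.7 m.

h_f ≈ 52.7 m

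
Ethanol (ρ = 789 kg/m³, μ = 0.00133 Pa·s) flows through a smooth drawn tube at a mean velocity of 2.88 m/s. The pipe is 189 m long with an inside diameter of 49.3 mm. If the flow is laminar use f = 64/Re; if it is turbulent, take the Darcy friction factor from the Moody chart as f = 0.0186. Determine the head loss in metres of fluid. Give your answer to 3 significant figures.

h_f ≈ 30.1 m

Reynolds number Re = ρVD/μ = 789 · 2.88 · 0.0493 / 0.00133 = 8.423e+04.
Re > 4000 → turbulent; use the Moody-chart value f = 0.0186.
Darcy-Weisbach: ΔP = f(L/D)(ρV²/2) = 0.0186·(189/0.0493)·(789·2.88²/2) = 0.0186·3834·3272 = 2.333e+05 Pa.
Head loss h_f = ΔP/(ρg) = 2.333e+05/(789·9.81) = 30.1 m.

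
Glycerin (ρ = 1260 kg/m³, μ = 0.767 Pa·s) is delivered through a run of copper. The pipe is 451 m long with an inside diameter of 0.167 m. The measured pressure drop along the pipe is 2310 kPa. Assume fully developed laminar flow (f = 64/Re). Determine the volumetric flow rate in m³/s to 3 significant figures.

Q ≈ 0.127 m³/s

For laminar flow, f = 64/Re with Re = ρVD/μ, so Darcy-Weisbach reduces to ΔP = 32μLV/D². Solving for V: V = ΔP·D²/(32μL) = 2.31e+06·(0.167)²/(32·0.767·451) = 5.82 m/s.
Check: Re = ρVD/μ = 1260·5.82·0.167/0.767 = 1597 < 2300, so the laminar assumption holds.
Q = V·A = 5.82·(π/4·0.167²) = 0.1275 m³/s = 0.127 m³/s.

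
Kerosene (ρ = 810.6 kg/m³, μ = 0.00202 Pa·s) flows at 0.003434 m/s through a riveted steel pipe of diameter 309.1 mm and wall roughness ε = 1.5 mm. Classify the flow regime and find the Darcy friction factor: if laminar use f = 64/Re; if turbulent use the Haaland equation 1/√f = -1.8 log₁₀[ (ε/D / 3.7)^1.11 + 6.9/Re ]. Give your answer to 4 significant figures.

f ≈ 0.1503

Re = ρVD/μ = 810.6·0.003434·0.3091/0.00202 = 425.9.
Re < 2300 → laminar, so f = 64/Re = 0.1503 (roughness is irrelevant in laminar flow).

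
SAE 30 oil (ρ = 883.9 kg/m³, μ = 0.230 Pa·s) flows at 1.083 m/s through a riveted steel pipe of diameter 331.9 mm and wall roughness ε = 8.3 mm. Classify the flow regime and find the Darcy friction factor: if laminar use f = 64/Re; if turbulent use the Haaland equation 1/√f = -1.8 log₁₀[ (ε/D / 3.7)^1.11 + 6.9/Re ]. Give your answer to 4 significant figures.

f ≈ 0.04633

Re = ρVD/μ = 883.9·1.083·0.3319/0.23 = 1381.
Re < 2300 → laminar, so f = 64/Re = 0.04633 (roughness is irrelevant in laminar flow).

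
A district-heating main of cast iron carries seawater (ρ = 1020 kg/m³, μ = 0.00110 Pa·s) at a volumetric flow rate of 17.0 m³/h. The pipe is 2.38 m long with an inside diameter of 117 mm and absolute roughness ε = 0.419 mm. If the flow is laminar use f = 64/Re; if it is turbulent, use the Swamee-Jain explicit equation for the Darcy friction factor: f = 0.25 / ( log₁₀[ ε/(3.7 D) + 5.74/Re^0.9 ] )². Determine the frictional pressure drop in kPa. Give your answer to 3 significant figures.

ΔP ≈ 0.0604 kPa

Q = 17.0 m³/h = 17.0/3600 = 0.004722 m³/s.
Cross-sectional area A = πD²/4 = π(0.117)²/4 = 0.01075 m²; mean velocity V = Q/A = 0.004722/0.01075 = 0.4392 m/s.
Reynolds number Re = ρVD/μ = 1020 · 0.4392 · 0.117 / 0.0011 = 4.765e+04.
Re > 4000 → turbulent. Relative roughness ε/D = 0.000419/0.117 = 0.00358. Swamee-Jain: f = 0.25/(log₁₀[0.00358/3.7 + 5.74/4.765e+04^0.9])² = 0.25/(log₁₀[0.000968 + 0.000354])² = 0.25/(-2.879)² = 0.03016.
Darcy-Weisbach: ΔP = f(L/D)(ρV²/2) = 0.03016·(2.38/0.117)·(1020·0.4392²/2) = 0.03016·20.34·98.39 = 60.37 Pa.
ΔP = 60.37 Pa = 0.0604 kPa.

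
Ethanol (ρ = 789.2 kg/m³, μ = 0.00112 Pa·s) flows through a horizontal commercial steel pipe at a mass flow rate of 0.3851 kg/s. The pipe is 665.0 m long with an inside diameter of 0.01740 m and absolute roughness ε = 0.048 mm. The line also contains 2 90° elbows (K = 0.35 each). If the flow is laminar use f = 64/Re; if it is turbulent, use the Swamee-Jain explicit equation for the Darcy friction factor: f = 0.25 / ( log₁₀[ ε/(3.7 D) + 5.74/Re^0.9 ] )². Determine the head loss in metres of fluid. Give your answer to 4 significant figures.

A = πD²/4 = π(0.0174)²/4 = 0.0002378 m²; mean velocity V = ṁ/(ρA) = 0.3851/(789.2 · 0.0002378) = 2.052 m/s.
Reynolds number Re = ρVD/μ = 789.2 · 2.052 · 0.0174 / 0.00112 = 2.516e+04.
Re > 4000 → turbulent. Relative roughness ε/D = 4.8e-05/0.0174 = 0.00276. Swamee-Jain: f = 0.25/(log₁₀[0.00276/3.7 + 5.74/2.516e+04^0.9])² = 0.25/(log₁₀[0.000746 + 0.000628])² = 0.25/(-2.862)² = 0.03052.
Total minor-loss coefficient ΣK = 2·0.35 = 0.7.
ΔP = [f·L/D + ΣK]·(ρV²/2) = [0.03052·665/0.0174 + 0.7]·(789.2·2.052²/2) = [1166 + 0.7]·1662 = 1.939e+06 Pa.
Head loss h_f = ΔP/(ρg) = 1.939e+06/(789.2·9.81) = 250.5 m.

h_f ≈ 250.5 m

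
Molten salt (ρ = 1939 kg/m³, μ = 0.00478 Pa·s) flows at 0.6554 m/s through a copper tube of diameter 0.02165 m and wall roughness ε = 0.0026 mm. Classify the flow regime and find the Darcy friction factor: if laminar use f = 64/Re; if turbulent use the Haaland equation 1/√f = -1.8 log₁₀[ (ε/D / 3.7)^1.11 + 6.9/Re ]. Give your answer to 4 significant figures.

Re = ρVD/μ = 1939·0.6554·0.02165/0.00478 = 5756.
Re > 4000 → turbulent. ε/D = 2.6e-06/0.02165 = 0.00012; Haaland: 1/√f = -1.8 log₁₀[1.04e-05 + 0.0012] = 5.252, so f = 0.03626.

f ≈ 0.03626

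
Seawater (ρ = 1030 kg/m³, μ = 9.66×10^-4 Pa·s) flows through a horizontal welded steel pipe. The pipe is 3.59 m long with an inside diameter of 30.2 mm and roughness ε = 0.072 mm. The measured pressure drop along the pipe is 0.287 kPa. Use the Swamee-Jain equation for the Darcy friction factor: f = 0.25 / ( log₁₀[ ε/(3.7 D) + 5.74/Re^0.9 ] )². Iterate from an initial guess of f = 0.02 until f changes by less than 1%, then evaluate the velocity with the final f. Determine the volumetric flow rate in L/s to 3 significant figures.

Rearranging Darcy-Weisbach: V = √(2·ΔP·D/(f·L·ρ)). With ε/D = 7.2e-05/0.0302 = 0.00238, iterate starting from f = 0.02:
  f = 0.02 → V = √(2·287·0.0302/(0.02·3.59·1030)) = 0.4841 m/s; Re = ρVD/μ = 1.559e+04; f → 0.03205
  f = 0.03205 → V = 0.3824 m/s; Re = 1.232e+04; f → 0.03342
  f = 0.03342 → V = 0.3746 m/s; Re = 1.206e+04; f → 0.03355
Converged (Δf/f < 1%). With the final f = 0.03355: V = √(2·287·0.0302/(0.03355·3.59·1030)) = 0.3738 m/s.
Q = V·A = 0.3738·(π/4·0.0302²) = 0.0002678 m³/s = 0.268 L/s.

Q ≈ 0.268 L/s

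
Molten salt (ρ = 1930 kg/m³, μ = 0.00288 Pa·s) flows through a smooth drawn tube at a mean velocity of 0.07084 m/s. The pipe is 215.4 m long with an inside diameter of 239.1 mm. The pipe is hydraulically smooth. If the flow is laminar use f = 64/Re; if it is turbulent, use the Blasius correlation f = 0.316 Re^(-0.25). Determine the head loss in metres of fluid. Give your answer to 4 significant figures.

h_f ≈ 0.007054 m

Reynolds number Re = ρVD/μ = 1930 · 0.07084 · 0.2391 / 0.00288 = 1.135e+04.
Re > 4000 → turbulent. Smooth-pipe (Blasius): f = 0.316 Re^(-0.25) = 0.316/(1.135e+04)^0.25 = 0.03061.
Darcy-Weisbach: ΔP = f(L/D)(ρV²/2) = 0.03061·(215.4/0.2391)·(1930·0.07084²/2) = 0.03061·900.9·4.843 = 133.6 Pa.
Head loss h_f = ΔP/(ρg) = 133.6/(1930·9.81) = 0.007054 m.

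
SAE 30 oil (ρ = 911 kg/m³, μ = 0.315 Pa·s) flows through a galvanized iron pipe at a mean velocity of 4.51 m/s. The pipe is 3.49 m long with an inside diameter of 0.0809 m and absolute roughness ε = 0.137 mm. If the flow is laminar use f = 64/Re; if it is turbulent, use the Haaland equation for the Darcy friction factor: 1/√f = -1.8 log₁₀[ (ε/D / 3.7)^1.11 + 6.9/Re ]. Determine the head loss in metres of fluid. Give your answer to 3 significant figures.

h_f ≈ 2.71 m

Reynolds number Re = ρVD/μ = 911 · 4.51 · 0.0809 / 0.315 = 1055.
Re < 2300 → laminar flow, so f = 64/Re = 64/1055 = 0.06065 (the turbulent correlation is not needed).
Darcy-Weisbach: ΔP = f(L/D)(ρV²/2) = 0.06065·(3.49/0.0809)·(911·4.51²/2) = 0.06065·43.14·9265 = 2.424e+04 Pa.
Head loss h_f = ΔP/(ρg) = 2.424e+04/(911·9.81) = 2.71 m.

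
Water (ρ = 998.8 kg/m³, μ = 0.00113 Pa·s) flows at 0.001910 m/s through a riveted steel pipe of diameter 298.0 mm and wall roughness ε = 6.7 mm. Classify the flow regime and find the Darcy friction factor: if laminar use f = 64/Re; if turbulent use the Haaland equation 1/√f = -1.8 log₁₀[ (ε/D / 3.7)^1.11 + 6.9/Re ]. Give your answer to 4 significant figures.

Re = ρVD/μ = 998.8·0.00191·0.298/0.00113 = 503.1.
Re < 2300 → laminar, so f = 64/Re = 0.1272 (roughness is irrelevant in laminar flow).

f ≈ 0.1272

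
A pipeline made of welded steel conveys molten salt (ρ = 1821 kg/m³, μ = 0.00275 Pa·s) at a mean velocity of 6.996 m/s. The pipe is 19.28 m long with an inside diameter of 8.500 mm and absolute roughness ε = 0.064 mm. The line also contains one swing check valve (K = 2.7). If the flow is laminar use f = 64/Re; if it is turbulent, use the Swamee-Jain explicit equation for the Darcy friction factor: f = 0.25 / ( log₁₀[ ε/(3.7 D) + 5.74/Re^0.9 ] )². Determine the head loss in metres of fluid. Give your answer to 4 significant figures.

h_f ≈ 214.4 m

Reynolds number Re = ρVD/μ = 1821 · 6.996 · 0.0085 / 0.00275 = 3.938e+04.
Re > 4000 → turbulent. Relative roughness ε/D = 6.4e-05/0.0085 = 0.00753. Swamee-Jain: f = 0.25/(log₁₀[0.00753/3.7 + 5.74/3.938e+04^0.9])² = 0.25/(log₁₀[0.00203 + 0.00042])² = 0.25/(-2.61)² = 0.0367.
Total minor-loss coefficient ΣK = 1·2.7 = 2.7.
ΔP = [f·L/D + ΣK]·(ρV²/2) = [0.0367·19.28/0.0085 + 2.7]·(1821·6.996²/2) = [83.25 + 2.7]·4.456e+04 = 3.83e+06 Pa.
Head loss h_f = ΔP/(ρg) = 3.83e+06/(1821·9.81) = 214.4 m.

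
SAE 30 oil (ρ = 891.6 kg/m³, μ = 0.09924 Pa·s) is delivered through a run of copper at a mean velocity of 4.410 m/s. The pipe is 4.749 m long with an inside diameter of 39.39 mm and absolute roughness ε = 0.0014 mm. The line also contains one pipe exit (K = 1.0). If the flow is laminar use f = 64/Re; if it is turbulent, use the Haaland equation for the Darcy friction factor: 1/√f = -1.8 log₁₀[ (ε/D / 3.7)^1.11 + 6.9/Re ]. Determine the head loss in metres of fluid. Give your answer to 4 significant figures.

Reynolds number Re = ρVD/μ = 891.6 · 4.41 · 0.03939 / 0.0992 = 1561.
Re < 2300 → laminar flow, so f = 64/Re = 64/1561 = 0.04101 (the turbulent correlation is not needed).
Total minor-loss coefficient ΣK = 1·1 = 1.
ΔP = [f·L/D + ΣK]·(ρV²/2) = [0.04101·4.749/0.03939 + 1]·(891.6·4.41²/2) = [4.944 + 1]·8670 = 5.154e+04 Pa.
Head loss h_f = ΔP/(ρg) = 5.154e+04/(891.6·9.81) = 5.892 m.

h_f ≈ 5.892 m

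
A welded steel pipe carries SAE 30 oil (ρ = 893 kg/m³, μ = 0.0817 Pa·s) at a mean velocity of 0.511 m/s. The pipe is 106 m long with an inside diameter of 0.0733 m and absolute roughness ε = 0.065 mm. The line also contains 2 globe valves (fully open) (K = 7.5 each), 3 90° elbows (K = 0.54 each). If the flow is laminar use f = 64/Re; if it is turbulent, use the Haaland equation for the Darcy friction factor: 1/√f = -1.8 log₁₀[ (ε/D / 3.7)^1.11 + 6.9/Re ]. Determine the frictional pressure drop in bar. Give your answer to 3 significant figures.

ΔP ≈ 0.283 bar

Reynolds number Re = ρVD/μ = 893 · 0.511 · 0.0733 / 0.0817 = 409.4.
Re < 2300 → laminar flow, so f = 64/Re = 64/409.4 = 0.1563 (the turbulent correlation is not needed).
Total minor-loss coefficient ΣK = 2·7.5 + 3·0.54 = 16.6.
ΔP = [f·L/D + ΣK]·(ρV²/2) = [0.1563·106/0.0733 + 16.6]·(893·0.511²/2) = [226.1 + 16.6]·116.6 = 2.829e+04 Pa.
ΔP = 2.829e+04 Pa = 0.283 bar.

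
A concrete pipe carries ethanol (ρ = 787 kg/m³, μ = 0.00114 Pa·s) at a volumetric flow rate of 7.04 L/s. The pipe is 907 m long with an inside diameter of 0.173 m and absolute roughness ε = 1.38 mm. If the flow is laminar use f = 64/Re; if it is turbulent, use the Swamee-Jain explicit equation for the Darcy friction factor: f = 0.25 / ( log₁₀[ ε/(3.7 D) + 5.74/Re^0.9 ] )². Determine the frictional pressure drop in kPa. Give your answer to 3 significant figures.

Q = 7.04 L/s = 7.04/1000 = 0.00704 m³/s.
Cross-sectional area A = πD²/4 = π(0.173)²/4 = 0.02351 m²; mean velocity V = Q/A = 0.00704/0.02351 = 0.2995 m/s.
Reynolds number Re = ρVD/μ = 787 · 0.2995 · 0.173 / 0.00114 = 3.577e+04.
Re > 4000 → turbulent. Relative roughness ε/D = 0.00138/0.173 = 0.00798. Swamee-Jain: f = 0.25/(log₁₀[0.00798/3.7 + 5.74/3.577e+04^0.9])² = 0.25/(log₁₀[0.00216 + 0.000458])² = 0.25/(-2.583)² = 0.03748.
Darcy-Weisbach: ΔP = f(L/D)(ρV²/2) = 0.03748·(907/0.173)·(787·0.2995²/2) = 0.03748·5243·35.3 = 6935 Pa.
ΔP = 6935 Pa = 6.94 kPa.

ΔP ≈ 6.94 kPa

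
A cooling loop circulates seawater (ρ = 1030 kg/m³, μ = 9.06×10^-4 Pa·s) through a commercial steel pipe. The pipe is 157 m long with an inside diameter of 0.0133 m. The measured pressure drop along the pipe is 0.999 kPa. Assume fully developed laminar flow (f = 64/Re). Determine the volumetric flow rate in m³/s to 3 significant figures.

Q ≈ 5.39×10^-6 m³/s

For laminar flow, f = 64/Re with Re = ρVD/μ, so Darcy-Weisbach reduces to ΔP = 32μLV/D². Solving for V: V = ΔP·D²/(32μL) = 999·(0.0133)²/(32·0.000906·157) = 0.03882 m/s.
Check: Re = ρVD/μ = 1030·0.03882·0.0133/0.000906 = 587 < 2300, so the laminar assumption holds.
Q = V·A = 0.03882·(π/4·0.0133²) = 5.394e-06 m³/s = 5.39×10^-6 m³/s.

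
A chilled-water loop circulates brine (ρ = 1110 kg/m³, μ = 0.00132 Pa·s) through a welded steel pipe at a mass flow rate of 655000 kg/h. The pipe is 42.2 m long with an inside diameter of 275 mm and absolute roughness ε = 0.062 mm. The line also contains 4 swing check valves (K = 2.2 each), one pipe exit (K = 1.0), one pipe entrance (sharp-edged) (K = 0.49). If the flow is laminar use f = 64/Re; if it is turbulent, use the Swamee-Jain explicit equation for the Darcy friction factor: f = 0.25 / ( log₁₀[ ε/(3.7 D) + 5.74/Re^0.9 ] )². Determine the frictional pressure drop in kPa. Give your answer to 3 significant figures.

ΔP ≈ 53.5 kPa

ṁ = 655000 kg/h = 655000/3600 = 181.9 kg/s.
A = πD²/4 = π(0.275)²/4 = 0.0594 m²; mean velocity V = ṁ/(ρA) = 181.9/(1110 · 0.0594) = 2.76 m/s.
Reynolds number Re = ρVD/μ = 1110 · 2.76 · 0.275 / 0.00132 = 6.382e+05.
Re > 4000 → turbulent. Relative roughness ε/D = 6.2e-05/0.275 = 0.000225. Swamee-Jain: f = 0.25/(log₁₀[0.000225/3.7 + 5.74/6.382e+05^0.9])² = 0.25/(log₁₀[6.09e-05 + 3.42e-05])² = 0.25/(-4.022)² = 0.01546.
Total minor-loss coefficient ΣK = 4·2.2 + 1·1 + 1·0.49 = 10.3.
ΔP = [f·L/D + ΣK]·(ρV²/2) = [0.01546·42.2/0.275 + 10.3]·(1110·2.76²/2) = [2.372 + 10.3]·4227 = 5.352e+04 Pa.
ΔP = 5.352e+04 Pa = 53.5 kPa.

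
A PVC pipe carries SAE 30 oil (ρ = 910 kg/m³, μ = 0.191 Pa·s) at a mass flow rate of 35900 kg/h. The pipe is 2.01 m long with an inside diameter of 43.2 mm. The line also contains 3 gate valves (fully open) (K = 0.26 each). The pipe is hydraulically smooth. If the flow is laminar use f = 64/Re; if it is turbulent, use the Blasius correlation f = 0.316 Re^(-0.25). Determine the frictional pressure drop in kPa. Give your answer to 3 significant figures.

ΔP ≈ 69.1 kPa

ṁ = 35900 kg/h = 35900/3600 = 9.972 kg/s.
A = πD²/4 = π(0.0432)²/4 = 0.001466 m²; mean velocity V = ṁ/(ρA) = 9.972/(910 · 0.001466) = 7.476 m/s.
Reynolds number Re = ρVD/μ = 910 · 7.476 · 0.0432 / 0.191 = 1539.
Re < 2300 → laminar flow, so f = 64/Re = 64/1539 = 0.04159 (the turbulent correlation is not needed).
Total minor-loss coefficient ΣK = 3·0.26 = 0.78.
ΔP = [f·L/D + ΣK]·(ρV²/2) = [0.04159·2.01/0.0432 + 0.78]·(910·7.476²/2) = [1.935 + 0.78]·2.543e+04 = 6.905e+04 Pa.
ΔP = 6.905e+04 Pa = 69.1 kPa.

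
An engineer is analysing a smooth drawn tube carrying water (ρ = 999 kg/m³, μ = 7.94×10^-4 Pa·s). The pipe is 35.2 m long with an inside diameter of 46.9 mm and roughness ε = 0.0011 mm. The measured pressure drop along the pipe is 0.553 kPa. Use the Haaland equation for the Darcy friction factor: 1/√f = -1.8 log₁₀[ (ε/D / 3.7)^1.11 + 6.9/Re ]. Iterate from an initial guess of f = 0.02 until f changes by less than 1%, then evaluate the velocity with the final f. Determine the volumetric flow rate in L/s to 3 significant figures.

Rearranging Darcy-Weisbach: V = √(2·ΔP·D/(f·L·ρ)). With ε/D = 1.1e-06/0.0469 = 2.35e-05, iterate starting from f = 0.02:
  f = 0.02 → V = √(2·553·0.0469/(0.02·35.2·999)) = 0.2716 m/s; Re = ρVD/μ = 1.603e+04; f → 0.02727
  f = 0.02727 → V = 0.2326 m/s; Re = 1.372e+04; f → 0.02839
  f = 0.02839 → V = 0.2279 m/s; Re = 1.345e+04; f → 0.02854
Converged (Δf/f < 1%). With the final f = 0.02854: V = √(2·553·0.0469/(0.02854·35.2·999)) = 0.2273 m/s.
Q = V·A = 0.2273·(π/4·0.0469²) = 0.0003927 m³/s = 0.393 L/s.

Q ≈ 0.393 L/s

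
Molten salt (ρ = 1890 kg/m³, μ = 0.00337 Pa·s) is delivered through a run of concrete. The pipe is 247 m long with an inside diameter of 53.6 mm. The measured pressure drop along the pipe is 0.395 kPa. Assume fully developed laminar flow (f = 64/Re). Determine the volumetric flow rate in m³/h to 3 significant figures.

For laminar flow, f = 64/Re with Re = ρVD/μ, so Darcy-Weisbach reduces to ΔP = 32μLV/D². Solving for V: V = ΔP·D²/(32μL) = 395·(0.0536)²/(32·0.00337·247) = 0.0426 m/s.
Check: Re = ρVD/μ = 1890·0.0426·0.0536/0.00337 = 1281 < 2300, so the laminar assumption holds.
Q = V·A = 0.0426·(π/4·0.0536²) = 9.613e-05 m³/s = 0.346 m³/h.

Q ≈ 0.346 m³/h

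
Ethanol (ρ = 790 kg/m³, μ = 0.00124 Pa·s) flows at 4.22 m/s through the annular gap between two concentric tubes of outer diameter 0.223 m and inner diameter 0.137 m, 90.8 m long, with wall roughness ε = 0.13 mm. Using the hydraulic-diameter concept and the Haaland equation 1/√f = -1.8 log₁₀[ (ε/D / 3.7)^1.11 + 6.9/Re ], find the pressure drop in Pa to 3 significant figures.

Hydraulic diameter D_h = 4A/P = D_o - D_i = 0.223 - 0.137 = 0.086 m.
Re = ρVD_h/μ = 790·4.22·0.086/0.00124 = 2.312e+05.
ε/D_h = 0.00013/0.086 = 0.00151; Haaland gives 1/√f = -1.8 log₁₀[0.000173+2.98e-05] = 6.646, so f = 0.02264.
ΔP = f(L/D_h)(ρV²/2) = 0.02264·90.8/0.086·7034 = 1.681e+05 Pa.

ΔP ≈ 168000 Pa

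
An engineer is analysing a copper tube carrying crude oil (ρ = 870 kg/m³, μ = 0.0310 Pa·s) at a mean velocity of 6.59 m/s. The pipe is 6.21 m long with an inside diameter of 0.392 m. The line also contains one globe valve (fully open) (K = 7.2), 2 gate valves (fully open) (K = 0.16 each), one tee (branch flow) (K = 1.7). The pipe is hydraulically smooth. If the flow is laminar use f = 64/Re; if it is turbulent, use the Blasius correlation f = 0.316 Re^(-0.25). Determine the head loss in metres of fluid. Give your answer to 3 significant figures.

h_f ≈ 21.1 m

Reynolds number Re = ρVD/μ = 870 · 6.59 · 0.392 / 0.031 = 7.25e+04.
Re > 4000 → turbulent. Smooth-pipe (Blasius): f = 0.316 Re^(-0.25) = 0.316/(7.25e+04)^0.25 = 0.01926.
Total minor-loss coefficient ΣK = 1·7.2 + 2·0.16 + 1·1.7 = 9.22.
ΔP = [f·L/D + ΣK]·(ρV²/2) = [0.01926·6.21/0.392 + 9.22]·(870·6.59²/2) = [0.3051 + 9.22]·1.889e+04 = 1.799e+05 Pa.
Head loss h_f = ΔP/(ρg) = 1.799e+05/(870·9.81) = 21.1 m.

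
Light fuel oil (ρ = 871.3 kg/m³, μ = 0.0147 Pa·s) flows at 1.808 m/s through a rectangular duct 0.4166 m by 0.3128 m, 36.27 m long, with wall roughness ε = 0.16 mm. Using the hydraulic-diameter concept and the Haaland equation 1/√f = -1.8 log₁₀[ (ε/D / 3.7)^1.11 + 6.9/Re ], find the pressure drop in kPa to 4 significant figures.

ΔP ≈ 3.353 kPa

Hydraulic diameter D_h = 4A/P = 4·(0.4166·0.3128)/(2·(0.4166+0.3128)) = 0.5212/1.459 = 0.3573 m.
Re = ρVD_h/μ = 871.3·1.808·0.3573/0.0147 = 3.829e+04.
ε/D_h = 0.00016/0.3573 = 0.000448; Haaland gives 1/√f = -1.8 log₁₀[4.49e-05+0.00018] = 6.566, so f = 0.0232.
ΔP = f(L/D_h)(ρV²/2) = 0.0232·36.27/0.3573·1424 = 3353 Pa.
ΔP = 3.353 kPa.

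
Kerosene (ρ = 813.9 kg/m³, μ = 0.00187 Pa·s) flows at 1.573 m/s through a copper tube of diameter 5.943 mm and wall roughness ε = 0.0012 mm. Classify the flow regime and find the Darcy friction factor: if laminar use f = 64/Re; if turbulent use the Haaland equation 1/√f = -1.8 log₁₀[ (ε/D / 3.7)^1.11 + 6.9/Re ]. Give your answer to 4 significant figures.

f ≈ 0.04034

Re = ρVD/μ = 813.9·1.573·0.005943/0.00187 = 4069.
Re > 4000 → turbulent. ε/D = 1.2e-06/0.005943 = 0.000202; Haaland: 1/√f = -1.8 log₁₀[1.85e-05 + 0.0017] = 4.979, so f = 0.04034.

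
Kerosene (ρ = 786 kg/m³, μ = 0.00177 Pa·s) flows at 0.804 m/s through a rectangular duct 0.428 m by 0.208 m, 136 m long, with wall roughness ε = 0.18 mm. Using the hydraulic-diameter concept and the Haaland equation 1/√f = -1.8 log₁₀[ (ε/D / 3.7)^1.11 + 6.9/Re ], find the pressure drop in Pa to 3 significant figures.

Hydraulic diameter D_h = 4A/P = 4·(0.428·0.208)/(2·(0.428+0.208)) = 0.3561/1.272 = 0.2799 m.
Re = ρVD_h/μ = 786·0.804·0.2799/0.00177 = 9.995e+04.
ε/D_h = 0.00018/0.2799 = 0.000643; Haaland gives 1/√f = -1.8 log₁₀[6.7e-05+6.9e-05] = 6.959, so f = 0.02065.
ΔP = f(L/D_h)(ρV²/2) = 0.02065·136/0.2799·254 = 2548 Pa.

ΔP ≈ 2550 Pa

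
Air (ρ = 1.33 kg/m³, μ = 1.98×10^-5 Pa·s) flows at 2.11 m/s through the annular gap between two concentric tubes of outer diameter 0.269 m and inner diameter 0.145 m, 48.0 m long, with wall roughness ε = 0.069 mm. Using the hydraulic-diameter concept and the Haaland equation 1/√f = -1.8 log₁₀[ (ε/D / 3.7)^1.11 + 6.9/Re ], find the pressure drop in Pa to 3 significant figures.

ΔP ≈ 31.6 Pa

Hydraulic diameter D_h = 4A/P = D_o - D_i = 0.269 - 0.145 = 0.124 m.
Re = ρVD_h/μ = 1.33·2.11·0.124/1.98e-05 = 1.757e+04.
ε/D_h = 6.9e-05/0.124 = 0.000556; Haaland gives 1/√f = -1.8 log₁₀[5.71e-05+0.000393] = 6.025, so f = 0.02755.
ΔP = f(L/D_h)(ρV²/2) = 0.02755·48/0.124·2.961 = 31.57 Pa.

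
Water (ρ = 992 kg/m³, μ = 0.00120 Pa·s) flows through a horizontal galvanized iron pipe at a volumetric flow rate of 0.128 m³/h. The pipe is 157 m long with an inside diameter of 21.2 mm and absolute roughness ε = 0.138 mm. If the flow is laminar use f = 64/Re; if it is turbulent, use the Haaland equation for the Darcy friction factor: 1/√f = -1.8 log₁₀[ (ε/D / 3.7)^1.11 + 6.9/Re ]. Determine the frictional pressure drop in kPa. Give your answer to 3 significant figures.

ΔP ≈ 1.35 kPa

Q = 0.128 m³/h = 0.128/3600 = 3.556e-05 m³/s.
Cross-sectional area A = πD²/4 = π(0.0212)²/4 = 0.000353 m²; mean velocity V = Q/A = 3.556e-05/0.000353 = 0.1007 m/s.
Reynolds number Re = ρVD/μ = 992 · 0.1007 · 0.0212 / 0.0012 = 1765.
Re < 2300 → laminar flow, so f = 64/Re = 64/1765 = 0.03625 (the turbulent correlation is not needed).
Darcy-Weisbach: ΔP = f(L/D)(ρV²/2) = 0.03625·(157/0.0212)·(992·0.1007²/2) = 0.03625·7406·5.032 = 1351 Pa.
ΔP = 1351 Pa = 1.35 kPa.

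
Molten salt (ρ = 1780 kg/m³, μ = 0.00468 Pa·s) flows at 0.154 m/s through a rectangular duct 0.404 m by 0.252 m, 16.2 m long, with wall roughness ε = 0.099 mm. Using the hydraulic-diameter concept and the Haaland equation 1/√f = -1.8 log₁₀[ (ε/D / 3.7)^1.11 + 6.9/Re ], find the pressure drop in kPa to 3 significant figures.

Hydraulic diameter D_h = 4A/P = 4·(0.404·0.252)/(2·(0.404+0.252)) = 0.4072/1.312 = 0.3104 m.
Re = ρVD_h/μ = 1780·0.154·0.3104/0.00468 = 1.818e+04.
ε/D_h = 9.9e-05/0.3104 = 0.000319; Haaland gives 1/√f = -1.8 log₁₀[3.08e-05+0.00038] = 6.096, so f = 0.02691.
ΔP = f(L/D_h)(ρV²/2) = 0.02691·16.2/0.3104·21.11 = 29.64 Pa.
ΔP = 0.0296 kPa.

ΔP ≈ 0.0296 kPa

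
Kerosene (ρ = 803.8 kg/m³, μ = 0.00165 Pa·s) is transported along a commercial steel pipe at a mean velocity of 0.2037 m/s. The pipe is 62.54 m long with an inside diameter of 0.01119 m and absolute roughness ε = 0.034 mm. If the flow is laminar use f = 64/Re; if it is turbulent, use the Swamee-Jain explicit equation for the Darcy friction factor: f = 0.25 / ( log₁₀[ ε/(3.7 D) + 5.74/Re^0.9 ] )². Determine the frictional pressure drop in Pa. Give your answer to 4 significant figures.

ΔP ≈ 5372 Pa

Reynolds number Re = ρVD/μ = 803.8 · 0.2037 · 0.01119 / 0.00165 = 1110.
Re < 2300 → laminar flow, so f = 64/Re = 64/1110 = 0.05764 (the turbulent correlation is not needed).
Darcy-Weisbach: ΔP = f(L/D)(ρV²/2) = 0.05764·(62.54/0.01119)·(803.8·0.2037²/2) = 0.05764·5589·16.68 = 5372 Pa.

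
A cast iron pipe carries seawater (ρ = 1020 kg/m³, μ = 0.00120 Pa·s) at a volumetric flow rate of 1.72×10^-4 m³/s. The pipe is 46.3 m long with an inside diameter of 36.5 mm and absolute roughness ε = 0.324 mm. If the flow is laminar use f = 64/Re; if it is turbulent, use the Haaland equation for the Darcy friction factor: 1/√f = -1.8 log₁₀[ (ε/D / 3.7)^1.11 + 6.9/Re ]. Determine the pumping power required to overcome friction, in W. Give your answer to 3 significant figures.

P ≈ 0.139 W

Cross-sectional area A = πD²/4 = π(0.0365)²/4 = 0.001046 m²; mean velocity V = Q/A = 0.000172/0.001046 = 0.1644 m/s.
Reynolds number Re = ρVD/μ = 1020 · 0.1644 · 0.0365 / 0.0012 = 5100.
Re > 4000 → turbulent. Relative roughness ε/D = 0.000324/0.0365 = 0.00888. Haaland: 1/√f = -1.8 log₁₀[(0.00888/3.7)^1.11 + 6.9/5100] = -1.8 log₁₀[0.00124 + 0.00135] = 4.657, so f = 0.04612.
Darcy-Weisbach: ΔP = f(L/D)(ρV²/2) = 0.04612·(46.3/0.0365)·(1020·0.1644²/2) = 0.04612·1268·13.78 = 806.2 Pa.
Pumping power P = QΔP = 0.000172·806.2 = 0.1387 W = 0.139 W.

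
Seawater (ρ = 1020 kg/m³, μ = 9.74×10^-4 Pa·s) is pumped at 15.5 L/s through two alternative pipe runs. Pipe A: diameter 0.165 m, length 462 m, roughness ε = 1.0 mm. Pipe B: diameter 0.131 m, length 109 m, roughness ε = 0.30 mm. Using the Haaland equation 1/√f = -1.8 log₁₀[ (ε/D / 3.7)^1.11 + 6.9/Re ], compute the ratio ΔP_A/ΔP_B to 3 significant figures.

Pipe A: V = Q/A = 0.0155/0.02138 = 0.7249 m/s; Re = 1.253e+05; ε/D = 0.00606; Haaland → f = 0.03289; ΔP_A = f(L/D)(ρV²/2) = 2.468e+04 Pa.
Pipe B: V = Q/A = 0.0155/0.01348 = 1.15 m/s; Re = 1.578e+05; ε/D = 0.00229; Haaland → f = 0.02524; ΔP_B = f(L/D)(ρV²/2) = 1.416e+04 Pa.
ΔP_A/ΔP_B = 2.468e+04/1.416e+04 = 1.74.

ΔP_A/ΔP_B ≈ 1.74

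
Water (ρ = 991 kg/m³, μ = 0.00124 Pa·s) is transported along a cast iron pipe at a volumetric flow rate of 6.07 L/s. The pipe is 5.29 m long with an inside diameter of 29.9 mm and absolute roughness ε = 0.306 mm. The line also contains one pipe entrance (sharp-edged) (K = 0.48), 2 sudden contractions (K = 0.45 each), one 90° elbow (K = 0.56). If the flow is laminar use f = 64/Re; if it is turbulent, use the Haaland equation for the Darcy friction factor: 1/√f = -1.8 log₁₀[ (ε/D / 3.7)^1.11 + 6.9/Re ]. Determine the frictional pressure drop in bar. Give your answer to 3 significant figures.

ΔP ≈ 3.24 bar

Q = 6.07 L/s = 6.07/1000 = 0.00607 m³/s.
Cross-sectional area A = πD²/4 = π(0.0299)²/4 = 0.0007022 m²; mean velocity V = Q/A = 0.00607/0.0007022 = 8.645 m/s.
Reynolds number Re = ρVD/μ = 991 · 8.645 · 0.0299 / 0.00124 = 2.066e+05.
Re > 4000 → turbulent. Relative roughness ε/D = 0.000306/0.0299 = 0.0102. Haaland: 1/√f = -1.8 log₁₀[(0.0102/3.7)^1.11 + 6.9/2.066e+05] = -1.8 log₁₀[0.00145 + 3.34e-05] = 5.093, so f = 0.03855.
Total minor-loss coefficient ΣK = 1·0.48 + 2·0.45 + 1·0.56 = 1.94.
ΔP = [f·L/D + ΣK]·(ρV²/2) = [0.03855·5.29/0.0299 + 1.94]·(991·8.645²/2) = [6.82 + 1.94]·3.703e+04 = 3.244e+05 Pa.
ΔP = 3.244e+05 Pa = 3.24 bar.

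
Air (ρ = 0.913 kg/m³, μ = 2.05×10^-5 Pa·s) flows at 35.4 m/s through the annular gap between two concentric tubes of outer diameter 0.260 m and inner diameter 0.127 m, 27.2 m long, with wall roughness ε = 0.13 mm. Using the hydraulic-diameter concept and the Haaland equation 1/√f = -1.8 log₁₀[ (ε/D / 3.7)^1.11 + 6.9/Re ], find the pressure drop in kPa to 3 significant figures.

ΔP ≈ 2.43 kPa

Hydraulic diameter D_h = 4A/P = D_o - D_i = 0.26 - 0.127 = 0.133 m.
Re = ρVD_h/μ = 0.913·35.4·0.133/2.05e-05 = 2.097e+05.
ε/D_h = 0.00013/0.133 = 0.000977; Haaland gives 1/√f = -1.8 log₁₀[0.000107+3.29e-05] = 6.939, so f = 0.02077.
ΔP = f(L/D_h)(ρV²/2) = 0.02077·27.2/0.133·572.1 = 2430 Pa.
ΔP = 2.43 kPa.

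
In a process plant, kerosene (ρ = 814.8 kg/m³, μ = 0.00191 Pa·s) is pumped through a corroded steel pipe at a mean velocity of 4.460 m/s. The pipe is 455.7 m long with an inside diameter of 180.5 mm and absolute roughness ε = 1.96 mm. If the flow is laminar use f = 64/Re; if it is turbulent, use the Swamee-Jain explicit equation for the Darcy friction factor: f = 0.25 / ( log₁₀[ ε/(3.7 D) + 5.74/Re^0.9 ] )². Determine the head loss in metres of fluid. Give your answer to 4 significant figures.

h_f ≈ 100.5 m

Reynolds number Re = ρVD/μ = 814.8 · 4.46 · 0.1805 / 0.00191 = 3.434e+05.
Re > 4000 → turbulent. Relative roughness ε/D = 0.00196/0.1805 = 0.0109. Swamee-Jain: f = 0.25/(log₁₀[0.0109/3.7 + 5.74/3.434e+05^0.9])² = 0.25/(log₁₀[0.00293 + 5.98e-05])² = 0.25/(-2.524)² = 0.03925.
Darcy-Weisbach: ΔP = f(L/D)(ρV²/2) = 0.03925·(455.7/0.1805)·(814.8·4.46²/2) = 0.03925·2525·8104 = 8.031e+05 Pa.
Head loss h_f = ΔP/(ρg) = 8.031e+05/(814.8·9.81) = 100.5 m.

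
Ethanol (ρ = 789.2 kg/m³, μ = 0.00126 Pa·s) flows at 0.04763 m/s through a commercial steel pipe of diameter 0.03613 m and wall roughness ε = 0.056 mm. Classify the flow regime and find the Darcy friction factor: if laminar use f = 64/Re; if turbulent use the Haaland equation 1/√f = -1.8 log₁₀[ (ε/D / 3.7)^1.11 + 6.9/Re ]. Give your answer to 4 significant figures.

Re = ρVD/μ = 789.2·0.04763·0.03613/0.00126 = 1078.
Re < 2300 → laminar, so f = 64/Re = 0.05938 (roughness is irrelevant in laminar flow).

f ≈ 0.05938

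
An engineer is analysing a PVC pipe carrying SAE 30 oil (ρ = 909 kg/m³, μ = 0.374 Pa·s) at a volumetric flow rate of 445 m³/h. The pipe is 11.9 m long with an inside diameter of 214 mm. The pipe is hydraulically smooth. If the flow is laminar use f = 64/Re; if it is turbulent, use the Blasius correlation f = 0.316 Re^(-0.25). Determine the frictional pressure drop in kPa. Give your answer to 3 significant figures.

ΔP ≈ 10.7 kPa

Q = 445 m³/h = 445/3600 = 0.1236 m³/s.
Cross-sectional area A = πD²/4 = π(0.214)²/4 = 0.03597 m²; mean velocity V = Q/A = 0.1236/0.03597 = 3.437 m/s.
Reynolds number Re = ρVD/μ = 909 · 3.437 · 0.214 / 0.374 = 1788.
Re < 2300 → laminar flow, so f = 64/Re = 64/1788 = 0.0358 (the turbulent correlation is not needed).
Darcy-Weisbach: ΔP = f(L/D)(ρV²/2) = 0.0358·(11.9/0.214)·(909·3.437²/2) = 0.0358·55.61·5368 = 1.069e+04 Pa.
ΔP = 1.069e+04 Pa = 10.7 kPa.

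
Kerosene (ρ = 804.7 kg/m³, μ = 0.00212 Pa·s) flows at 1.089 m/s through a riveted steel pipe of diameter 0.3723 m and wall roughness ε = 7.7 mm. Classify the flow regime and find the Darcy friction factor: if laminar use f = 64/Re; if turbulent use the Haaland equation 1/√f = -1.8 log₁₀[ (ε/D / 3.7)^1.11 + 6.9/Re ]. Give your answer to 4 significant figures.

Re = ρVD/μ = 804.7·1.089·0.3723/0.00212 = 1.539e+05.
Re > 4000 → turbulent. ε/D = 0.0077/0.3723 = 0.0207; Haaland: 1/√f = -1.8 log₁₀[0.00316 + 4.48e-05] = 4.49, so f = 0.04961.

f ≈ 0.04961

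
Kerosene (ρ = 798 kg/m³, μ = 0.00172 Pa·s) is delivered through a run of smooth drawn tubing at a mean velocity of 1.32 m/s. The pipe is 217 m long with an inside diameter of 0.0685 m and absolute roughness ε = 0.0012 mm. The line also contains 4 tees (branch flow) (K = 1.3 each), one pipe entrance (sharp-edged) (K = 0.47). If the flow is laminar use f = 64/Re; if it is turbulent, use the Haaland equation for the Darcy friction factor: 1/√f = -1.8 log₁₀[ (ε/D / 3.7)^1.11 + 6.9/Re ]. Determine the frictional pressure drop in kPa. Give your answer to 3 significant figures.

ΔP ≈ 51.5 kPa

Reynolds number Re = ρVD/μ = 798 · 1.32 · 0.0685 / 0.00172 = 4.195e+04.
Re > 4000 → turbulent. Relative roughness ε/D = 1.2e-06/0.0685 = 1.75e-05. Haaland: 1/√f = -1.8 log₁₀[(1.75e-05/3.7)^1.11 + 6.9/4.195e+04] = -1.8 log₁₀[1.23e-06 + 0.000164] = 6.805, so f = 0.02159.
Total minor-loss coefficient ΣK = 4·1.3 + 1·0.47 = 5.67.
ΔP = [f·L/D + ΣK]·(ρV²/2) = [0.02159·217/0.0685 + 5.67]·(798·1.32²/2) = [68.41 + 5.67]·695.2 = 5.15e+04 Pa.
ΔP = 5.15e+04 Pa = 51.5 kPa.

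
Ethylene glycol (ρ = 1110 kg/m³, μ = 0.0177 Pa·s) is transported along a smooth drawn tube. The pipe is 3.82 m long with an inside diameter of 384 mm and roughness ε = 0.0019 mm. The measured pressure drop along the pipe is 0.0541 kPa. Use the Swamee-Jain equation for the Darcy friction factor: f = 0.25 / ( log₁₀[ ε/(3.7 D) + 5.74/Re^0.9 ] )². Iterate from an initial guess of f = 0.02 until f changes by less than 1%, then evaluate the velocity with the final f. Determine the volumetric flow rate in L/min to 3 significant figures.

Rearranging Darcy-Weisbach: V = √(2·ΔP·D/(f·L·ρ)). With ε/D = 1.9e-06/0.384 = 4.95e-06, iterate starting from f = 0.02:
  f = 0.02 → V = √(2·54.1·0.384/(0.02·3.82·1110)) = 0.7 m/s; Re = ρVD/μ = 1.686e+04; f → 0.02697
  f = 0.02697 → V = 0.6027 m/s; Re = 1.451e+04; f → 0.02804
  f = 0.02804 → V = 0.5912 m/s; Re = 1.424e+04; f → 0.02818
Converged (Δf/f < 1%). With the final f = 0.02818: V = √(2·54.1·0.384/(0.02818·3.82·1110)) = 0.5897 m/s.
Q = V·A = 0.5897·(π/4·0.384²) = 0.06829 m³/s = 4100 L/min.

Q ≈ 4100 L/min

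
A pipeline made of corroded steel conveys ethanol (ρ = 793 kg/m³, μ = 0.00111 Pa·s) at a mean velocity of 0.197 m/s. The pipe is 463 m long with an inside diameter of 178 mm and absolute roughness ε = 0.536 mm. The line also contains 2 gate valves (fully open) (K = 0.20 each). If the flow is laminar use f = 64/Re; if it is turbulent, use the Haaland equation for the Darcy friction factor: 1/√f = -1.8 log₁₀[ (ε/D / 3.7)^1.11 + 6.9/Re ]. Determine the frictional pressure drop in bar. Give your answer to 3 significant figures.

ΔP ≈ 0.0122 bar

Reynolds number Re = ρVD/μ = 793 · 0.197 · 0.178 / 0.00111 = 2.505e+04.
Re > 4000 → turbulent. Relative roughness ε/D = 0.000536/0.178 = 0.00301. Haaland: 1/√f = -1.8 log₁₀[(0.00301/3.7)^1.11 + 6.9/2.505e+04] = -1.8 log₁₀[0.000372 + 0.000275] = 5.74, so f = 0.03035.
Total minor-loss coefficient ΣK = 2·0.2 = 0.4.
ΔP = [f·L/D + ΣK]·(ρV²/2) = [0.03035·463/0.178 + 0.4]·(793·0.197²/2) = [78.96 + 0.4]·15.39 = 1221 Pa.
ΔP = 1221 Pa = 0.0122 bar.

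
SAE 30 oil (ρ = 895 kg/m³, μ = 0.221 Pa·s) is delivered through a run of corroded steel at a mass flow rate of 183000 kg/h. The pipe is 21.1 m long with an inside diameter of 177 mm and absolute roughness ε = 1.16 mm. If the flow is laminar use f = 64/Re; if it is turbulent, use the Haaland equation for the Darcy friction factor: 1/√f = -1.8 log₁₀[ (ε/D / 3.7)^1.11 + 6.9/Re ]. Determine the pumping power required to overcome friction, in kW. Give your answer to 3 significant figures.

ṁ = 183000 kg/h = 183000/3600 = 50.83 kg/s.
A = πD²/4 = π(0.177)²/4 = 0.02461 m²; mean velocity V = ṁ/(ρA) = 50.83/(895 · 0.02461) = 2.308 m/s.
Reynolds number Re = ρVD/μ = 895 · 2.308 · 0.177 / 0.221 = 1655.
Re < 2300 → laminar flow, so f = 64/Re = 64/1655 = 0.03868 (the turbulent correlation is not needed).
Darcy-Weisbach: ΔP = f(L/D)(ρV²/2) = 0.03868·(21.1/0.177)·(895·2.308²/2) = 0.03868·119.2·2384 = 1.099e+04 Pa.
Q = ṁ/ρ = 50.83/895 = 0.0568 m³/s.
Pumping power P = QΔP = 0.0568·1.099e+04 = 624.4 W = 0.624 kW.

P ≈ 0.624 kW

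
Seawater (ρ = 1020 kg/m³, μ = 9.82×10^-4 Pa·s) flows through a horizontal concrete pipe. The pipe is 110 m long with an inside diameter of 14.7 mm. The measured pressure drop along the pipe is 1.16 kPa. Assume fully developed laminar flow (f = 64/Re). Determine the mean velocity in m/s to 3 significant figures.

V ≈ 0.0725 m/s

For laminar flow, f = 64/Re with Re = ρVD/μ, so Darcy-Weisbach reduces to ΔP = 32μLV/D². Solving for V: V = ΔP·D²/(32μL) = 1160·(0.0147)²/(32·0.000982·110) = 0.07252 m/s.
Check: Re = ρVD/μ = 1020·0.07252·0.0147/0.000982 = 1107 < 2300, so the laminar assumption holds.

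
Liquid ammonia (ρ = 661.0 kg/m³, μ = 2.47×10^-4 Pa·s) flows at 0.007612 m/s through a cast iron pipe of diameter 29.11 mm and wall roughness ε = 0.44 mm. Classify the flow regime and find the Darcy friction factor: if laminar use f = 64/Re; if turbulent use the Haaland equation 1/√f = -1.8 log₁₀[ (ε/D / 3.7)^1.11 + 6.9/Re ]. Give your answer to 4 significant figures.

Re = ρVD/μ = 661·0.007612·0.02911/0.000247 = 593.
Re < 2300 → laminar, so f = 64/Re = 0.1079 (roughness is irrelevant in laminar flow).

f ≈ 0.1079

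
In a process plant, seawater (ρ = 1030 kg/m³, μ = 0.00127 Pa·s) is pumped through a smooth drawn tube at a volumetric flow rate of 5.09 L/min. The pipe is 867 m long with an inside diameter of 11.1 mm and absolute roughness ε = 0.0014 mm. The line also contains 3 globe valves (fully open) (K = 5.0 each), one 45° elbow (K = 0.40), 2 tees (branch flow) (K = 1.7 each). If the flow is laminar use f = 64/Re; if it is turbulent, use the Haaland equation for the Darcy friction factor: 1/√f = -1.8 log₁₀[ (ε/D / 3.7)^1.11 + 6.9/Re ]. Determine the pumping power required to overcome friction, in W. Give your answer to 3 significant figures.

P ≈ 87.5 W

Q = 5.09 L/min = 5.09/60000 = 8.483e-05 m³/s.
Cross-sectional area A = πD²/4 = π(0.0111)²/4 = 9.677e-05 m²; mean velocity V = Q/A = 8.483e-05/9.677e-05 = 0.8767 m/s.
Reynolds number Re = ρVD/μ = 1030 · 0.8767 · 0.0111 / 0.00127 = 7892.
Re > 4000 → turbulent. Relative roughness ε/D = 1.4e-06/0.0111 = 0.000126. Haaland: 1/√f = -1.8 log₁₀[(0.000126/3.7)^1.11 + 6.9/7892] = -1.8 log₁₀[1.1e-05 + 0.000874] = 5.495, so f = 0.03312.
Total minor-loss coefficient ΣK = 3·5 + 1·0.4 + 2·1.7 = 18.8.
ΔP = [f·L/D + ΣK]·(ρV²/2) = [0.03312·867/0.0111 + 18.8]·(1030·0.8767²/2) = [2587 + 18.8]·395.8 = 1.031e+06 Pa.
Pumping power P = QΔP = 8.483e-05·1.031e+06 = 87.48 W = 87.5 W.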